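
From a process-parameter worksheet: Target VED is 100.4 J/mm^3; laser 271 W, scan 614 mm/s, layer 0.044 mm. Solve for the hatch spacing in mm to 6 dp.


h = 271 / (100.4*614*0.044) = 0.099911 mm


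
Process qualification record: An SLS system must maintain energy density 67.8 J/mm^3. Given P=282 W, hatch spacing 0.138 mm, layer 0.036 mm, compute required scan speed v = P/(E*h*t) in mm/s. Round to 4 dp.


v = 282 / (67.8*0.138*0.036) = 837.2166 mm/s


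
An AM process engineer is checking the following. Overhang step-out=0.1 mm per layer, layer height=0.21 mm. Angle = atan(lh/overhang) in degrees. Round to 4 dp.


angle = atan(0.21/0.1) = 64.5367 degrees


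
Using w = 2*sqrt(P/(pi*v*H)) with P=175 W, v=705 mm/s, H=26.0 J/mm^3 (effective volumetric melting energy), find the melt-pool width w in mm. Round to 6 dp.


w = 2*sqrt(175/(pi*705*26.0)) = 0.110254 mm


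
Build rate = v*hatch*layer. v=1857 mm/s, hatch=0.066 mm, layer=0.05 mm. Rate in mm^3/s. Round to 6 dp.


Rate = 1857 * 0.066 * 0.05 = 6.1281 mm^3/s


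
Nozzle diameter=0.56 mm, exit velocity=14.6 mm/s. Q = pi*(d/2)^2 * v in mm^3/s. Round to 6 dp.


A = pi*(0.56/2)^2 = 0.24630086 mm^2
Q = 0.24630086 * 14.6 = 3.595993 mm^3/s


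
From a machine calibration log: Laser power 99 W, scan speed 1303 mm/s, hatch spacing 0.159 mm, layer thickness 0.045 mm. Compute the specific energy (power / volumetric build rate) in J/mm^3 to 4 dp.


Build rate = 1303 * 0.159 * 0.045 = 9.322965 mm^3/s
SE = 99 / 9.322965 = 10.6189 J/mm^3


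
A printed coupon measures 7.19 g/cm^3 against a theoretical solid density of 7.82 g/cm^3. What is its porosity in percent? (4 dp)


Porosity = (1-7.19/7.82)*100 = 8.0563 %


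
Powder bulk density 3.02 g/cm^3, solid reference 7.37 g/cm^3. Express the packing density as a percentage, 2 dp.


Packing = (3.02/7.37)*100 = 40.98 %


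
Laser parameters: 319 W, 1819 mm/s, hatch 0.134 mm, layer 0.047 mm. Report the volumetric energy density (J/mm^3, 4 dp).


E = 319 / (1819*0.134*0.047) = 27.8455 J/mm^3


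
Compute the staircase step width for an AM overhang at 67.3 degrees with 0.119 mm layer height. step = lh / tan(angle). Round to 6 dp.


step = 0.119 / tan(67.3) = 0.049779 mm


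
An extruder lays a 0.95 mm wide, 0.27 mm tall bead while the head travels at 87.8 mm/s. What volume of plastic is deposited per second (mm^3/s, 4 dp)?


Rate = 0.95 * 0.27 * 87.8 = 22.5207 mm^3/s


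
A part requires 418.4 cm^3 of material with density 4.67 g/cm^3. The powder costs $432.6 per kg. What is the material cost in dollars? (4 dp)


Mass = 418.4*4.67/1000 = 1.953928 kg
Cost = 1.953928 * 432.6 = 845.2693 $


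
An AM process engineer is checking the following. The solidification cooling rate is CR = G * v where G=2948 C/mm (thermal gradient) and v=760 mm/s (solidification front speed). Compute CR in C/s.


CR = 2948 * 760 = 2240480 C/s


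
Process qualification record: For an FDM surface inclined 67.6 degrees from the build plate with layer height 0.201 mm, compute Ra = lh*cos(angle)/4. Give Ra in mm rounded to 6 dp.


Ra = 0.201 * cos(67.6) / 4 = 0.019149 mm


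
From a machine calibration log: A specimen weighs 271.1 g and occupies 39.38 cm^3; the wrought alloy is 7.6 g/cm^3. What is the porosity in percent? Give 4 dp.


rho_part = 271.1 / 39.38 = 6.88420518 g/cm^3
Porosity = (1 - 6.88420518/7.6)*100 = 9.4184 %


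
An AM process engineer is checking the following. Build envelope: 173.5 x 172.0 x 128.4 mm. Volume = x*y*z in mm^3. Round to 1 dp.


V = 173.5 * 172.0 * 128.4 = 3831712.8 mm^3


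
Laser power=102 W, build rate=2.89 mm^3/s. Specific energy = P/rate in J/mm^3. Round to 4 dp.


SE = 102 / 2.89 = 35.2941 J/mm^3


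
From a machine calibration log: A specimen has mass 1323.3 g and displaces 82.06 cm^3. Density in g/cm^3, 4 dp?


rho = 1323.3 / 82.06 = 16.126 g/cm^3


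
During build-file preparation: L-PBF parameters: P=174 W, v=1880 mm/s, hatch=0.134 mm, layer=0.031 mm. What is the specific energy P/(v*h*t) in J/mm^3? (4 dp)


Build rate = 1880 * 0.134 * 0.031 = 7.80952 mm^3/s
SE = 174 / 7.80952 = 22.2805 J/mm^3


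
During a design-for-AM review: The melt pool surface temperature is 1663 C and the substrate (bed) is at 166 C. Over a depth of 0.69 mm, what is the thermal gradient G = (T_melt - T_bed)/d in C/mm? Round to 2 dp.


G = (1663-166)/0.69 = 2169.57 C/mm


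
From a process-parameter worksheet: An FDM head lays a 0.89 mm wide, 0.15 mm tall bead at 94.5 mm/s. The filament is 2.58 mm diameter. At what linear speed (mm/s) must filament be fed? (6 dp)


Q = 0.89 * 0.15 * 94.5 = 12.61575 mm^3/s
A_fil = pi*(2.58/2)^2 = 5.22792433 mm^2
v_feed = 12.61575 / 5.22792433 = 2.413147 mm/s


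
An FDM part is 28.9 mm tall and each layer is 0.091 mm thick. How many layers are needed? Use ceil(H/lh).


Layers = ceil(28.9/0.091) = 318


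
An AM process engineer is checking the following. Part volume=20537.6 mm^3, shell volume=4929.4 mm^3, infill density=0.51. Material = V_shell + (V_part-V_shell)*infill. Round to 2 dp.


V_infill = (20537.6 - 4929.4) * 0.51 = 7960.18
V_total = 4929.4 + 7960.18 = 12889.58 mm^3


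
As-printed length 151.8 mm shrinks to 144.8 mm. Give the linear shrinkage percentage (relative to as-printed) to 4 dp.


Shrinkage = ((151.8-144.8)/151.8)*100 = 4.6113 %


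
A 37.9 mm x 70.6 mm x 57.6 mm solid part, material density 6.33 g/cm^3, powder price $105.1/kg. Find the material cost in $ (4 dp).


V = 37.9 * 70.6 * 57.6 = 154122.624 mm^3 = 154.122624 cm^3
Mass = 154.122624 * 6.33 / 1000 = 0.97559621 kg
Cost = 0.97559621 * 105.1 = 102.5352 $


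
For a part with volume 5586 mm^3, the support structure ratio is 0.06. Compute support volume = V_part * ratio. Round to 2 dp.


V_support = 5586 * 0.06 = 335.16 mm^3


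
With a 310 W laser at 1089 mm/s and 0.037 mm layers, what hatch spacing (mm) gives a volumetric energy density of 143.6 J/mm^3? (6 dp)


h = 310 / (143.6*1089*0.037) = 0.053577 mm


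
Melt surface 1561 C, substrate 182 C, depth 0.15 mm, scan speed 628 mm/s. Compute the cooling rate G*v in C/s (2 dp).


G = (1561-182)/0.15 = 9193.33333333 C/mm
CR = 9193.33333333 * 628 = 5773413.33 C/s


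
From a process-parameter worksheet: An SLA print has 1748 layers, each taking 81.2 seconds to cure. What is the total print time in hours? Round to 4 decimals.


t = 1748 * 81.2 / 3600 = 39.4271 hrs


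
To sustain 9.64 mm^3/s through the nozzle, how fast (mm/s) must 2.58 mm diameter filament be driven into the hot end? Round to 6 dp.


A = pi*(2.58/2)^2 = 5.227924
v = 9.64 / 5.227924 = 1.843944 mm/s


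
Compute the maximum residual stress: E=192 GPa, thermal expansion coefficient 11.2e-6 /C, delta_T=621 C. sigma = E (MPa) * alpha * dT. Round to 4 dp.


sigma = 192*1000 * 11.2e-6 * 621 = 1335.3984 MPa


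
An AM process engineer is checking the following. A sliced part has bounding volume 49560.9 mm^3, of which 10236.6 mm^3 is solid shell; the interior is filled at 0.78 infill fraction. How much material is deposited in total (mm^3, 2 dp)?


V_infill = (49560.9 - 10236.6) * 0.78 = 30672.95
V_total = 10236.6 + 30672.95 = 40909.55 mm^3


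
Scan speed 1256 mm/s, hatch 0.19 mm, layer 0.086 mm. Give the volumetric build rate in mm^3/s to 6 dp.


Rate = 1256 * 0.19 * 0.086 = 20.52304 mm^3/s


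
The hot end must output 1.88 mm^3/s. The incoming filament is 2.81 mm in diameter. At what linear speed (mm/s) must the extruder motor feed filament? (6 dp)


A = pi*(2.81/2)^2 = 6.201582
v = 1.88 / 6.201582 = 0.303148 mm/s


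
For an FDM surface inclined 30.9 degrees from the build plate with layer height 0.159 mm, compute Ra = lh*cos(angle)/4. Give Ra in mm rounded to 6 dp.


Ra = 0.159 * cos(30.9) / 4 = 0.034108 mm


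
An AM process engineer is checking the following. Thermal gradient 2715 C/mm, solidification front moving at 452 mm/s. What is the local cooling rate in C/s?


CR = 2715 * 452 = 1227180 C/s


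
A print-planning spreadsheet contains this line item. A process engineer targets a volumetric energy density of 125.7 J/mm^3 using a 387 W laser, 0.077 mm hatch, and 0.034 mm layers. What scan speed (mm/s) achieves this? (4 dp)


v = 387 / (125.7*0.077*0.034) = 1175.9965 mm/s


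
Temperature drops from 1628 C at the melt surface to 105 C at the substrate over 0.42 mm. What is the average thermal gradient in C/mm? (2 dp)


G = (1628-105)/0.42 = 3626.19 C/mm


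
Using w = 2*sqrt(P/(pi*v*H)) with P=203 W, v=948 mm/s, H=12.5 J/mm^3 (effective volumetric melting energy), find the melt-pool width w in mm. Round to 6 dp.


w = 2*sqrt(203/(pi*948*12.5)) = 0.147688 mm


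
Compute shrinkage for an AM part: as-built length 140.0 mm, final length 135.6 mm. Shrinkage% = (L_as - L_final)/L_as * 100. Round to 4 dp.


Shrinkage = ((140.0-135.6)/140.0)*100 = 3.1429 %


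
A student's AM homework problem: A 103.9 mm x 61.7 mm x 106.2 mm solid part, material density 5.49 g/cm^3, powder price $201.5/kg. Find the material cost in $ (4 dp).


V = 103.9 * 61.7 * 106.2 = 680808.906 mm^3 = 680.808906 cm^3
Mass = 680.808906 * 5.49 / 1000 = 3.73764089 kg
Cost = 3.73764089 * 201.5 = 753.1346 $


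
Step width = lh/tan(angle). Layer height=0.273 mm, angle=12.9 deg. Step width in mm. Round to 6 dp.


step = 0.273 / tan(12.9) = 1.191981 mm


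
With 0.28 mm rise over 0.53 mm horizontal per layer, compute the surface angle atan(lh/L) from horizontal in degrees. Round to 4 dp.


angle = atan(0.28/0.53) = 27.8476 degrees


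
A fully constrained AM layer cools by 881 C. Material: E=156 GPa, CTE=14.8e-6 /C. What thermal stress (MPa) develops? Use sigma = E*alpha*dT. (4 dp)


sigma = 156*1000 * 14.8e-6 * 881 = 2034.0528 MPa


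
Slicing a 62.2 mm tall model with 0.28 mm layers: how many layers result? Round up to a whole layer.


Layers = ceil(62.2/0.28) = 223


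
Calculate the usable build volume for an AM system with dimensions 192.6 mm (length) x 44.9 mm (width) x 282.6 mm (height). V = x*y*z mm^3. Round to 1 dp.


V = 192.6 * 44.9 * 282.6 = 2443851.3 mm^3


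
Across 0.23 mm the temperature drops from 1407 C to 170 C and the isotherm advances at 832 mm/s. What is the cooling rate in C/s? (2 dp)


G = (1407-170)/0.23 = 5378.26086957 C/mm
CR = 5378.26086957 * 832 = 4474713.04 C/s


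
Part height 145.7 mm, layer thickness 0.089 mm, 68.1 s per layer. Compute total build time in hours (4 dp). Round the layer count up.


Layers = ceil(145.7/0.089) = 1638
t = 1638 * 68.1 / 3600 = 30.9855 hrs


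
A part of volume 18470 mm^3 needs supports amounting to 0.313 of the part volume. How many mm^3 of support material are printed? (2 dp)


V_support = 18470 * 0.313 = 5781.11 mm^3


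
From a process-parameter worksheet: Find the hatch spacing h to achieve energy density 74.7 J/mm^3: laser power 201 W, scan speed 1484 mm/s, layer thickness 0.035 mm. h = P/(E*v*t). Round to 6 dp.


h = 201 / (74.7*1484*0.035) = 0.051805 mm


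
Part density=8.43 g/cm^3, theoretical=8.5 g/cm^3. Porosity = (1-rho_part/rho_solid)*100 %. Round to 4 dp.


Porosity = (1-8.43/8.5)*100 = 0.8235 %


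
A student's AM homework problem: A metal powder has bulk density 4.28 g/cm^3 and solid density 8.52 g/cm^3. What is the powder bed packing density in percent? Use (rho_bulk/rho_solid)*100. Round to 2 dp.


Packing = (4.28/8.52)*100 = 50.23 %


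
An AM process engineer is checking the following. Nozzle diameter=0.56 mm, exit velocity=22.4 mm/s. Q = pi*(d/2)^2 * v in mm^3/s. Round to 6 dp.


A = pi*(0.56/2)^2 = 0.24630086 mm^2
Q = 0.24630086 * 22.4 = 5.517139 mm^3/s


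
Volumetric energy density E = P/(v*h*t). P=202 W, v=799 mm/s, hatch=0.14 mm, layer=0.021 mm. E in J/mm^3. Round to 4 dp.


E = 202 / (799*0.14*0.021) = 85.9918 J/mm^3


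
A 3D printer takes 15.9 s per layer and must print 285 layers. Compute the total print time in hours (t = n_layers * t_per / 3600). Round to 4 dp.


t = 285 * 15.9 / 3600 = 1.2588 hrs


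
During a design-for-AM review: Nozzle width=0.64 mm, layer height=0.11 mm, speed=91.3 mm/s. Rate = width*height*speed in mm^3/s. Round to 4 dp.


Rate = 0.64 * 0.11 * 91.3 = 6.4275 mm^3/s


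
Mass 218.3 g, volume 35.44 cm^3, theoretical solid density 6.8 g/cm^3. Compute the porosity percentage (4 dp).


rho_part = 218.3 / 35.44 = 6.15970655 g/cm^3
Porosity = (1 - 6.15970655/6.8)*100 = 9.4161 %


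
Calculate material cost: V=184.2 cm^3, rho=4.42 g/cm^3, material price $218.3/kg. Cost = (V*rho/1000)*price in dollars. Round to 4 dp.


Mass = 184.2*4.42/1000 = 0.814164 kg
Cost = 0.814164 * 218.3 = 177.732 $


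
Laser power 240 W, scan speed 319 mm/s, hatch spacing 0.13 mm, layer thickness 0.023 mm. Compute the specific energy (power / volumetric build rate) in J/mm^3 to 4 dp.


Build rate = 319 * 0.13 * 0.023 = 0.95381 mm^3/s
SE = 240 / 0.95381 = 251.6224 J/mm^3


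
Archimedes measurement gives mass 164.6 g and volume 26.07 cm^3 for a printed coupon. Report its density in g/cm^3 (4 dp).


rho = 164.6 / 26.07 = 6.3138 g/cm^3


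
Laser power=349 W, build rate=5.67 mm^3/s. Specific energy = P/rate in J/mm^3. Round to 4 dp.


SE = 349 / 5.67 = 61.552 J/mm^3


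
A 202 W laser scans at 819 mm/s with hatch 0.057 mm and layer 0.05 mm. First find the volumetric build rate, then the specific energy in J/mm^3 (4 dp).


Build rate = 819 * 0.057 * 0.05 = 2.33415 mm^3/s
SE = 202 / 2.33415 = 86.5411 J/mm^3


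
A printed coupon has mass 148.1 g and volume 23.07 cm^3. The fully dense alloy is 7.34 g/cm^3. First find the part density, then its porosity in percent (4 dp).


rho_part = 148.1 / 23.07 = 6.41959254 g/cm^3
Porosity = (1 - 6.41959254/7.34)*100 = 12.5396 %


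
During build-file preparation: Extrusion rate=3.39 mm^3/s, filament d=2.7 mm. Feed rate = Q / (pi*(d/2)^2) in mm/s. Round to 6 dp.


A = pi*(2.7/2)^2 = 5.725553
v = 3.39 / 5.725553 = 0.592083 mm/s


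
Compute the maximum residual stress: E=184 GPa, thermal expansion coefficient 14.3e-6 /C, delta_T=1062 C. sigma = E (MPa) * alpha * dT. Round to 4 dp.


sigma = 184*1000 * 14.3e-6 * 1062 = 2794.3344 MPa


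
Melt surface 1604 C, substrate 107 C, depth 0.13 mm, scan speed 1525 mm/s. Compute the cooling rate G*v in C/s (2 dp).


G = (1604-107)/0.13 = 11515.38461538 C/mm
CR = 11515.38461538 * 1525 = 17560961.54 C/s


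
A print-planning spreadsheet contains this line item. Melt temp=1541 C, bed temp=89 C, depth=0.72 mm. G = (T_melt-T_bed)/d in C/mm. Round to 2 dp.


G = (1541-89)/0.72 = 2016.67 C/mm


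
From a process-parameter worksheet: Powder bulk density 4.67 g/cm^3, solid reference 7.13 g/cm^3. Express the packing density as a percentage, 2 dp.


Packing = (4.67/7.13)*100 = 65.5 %


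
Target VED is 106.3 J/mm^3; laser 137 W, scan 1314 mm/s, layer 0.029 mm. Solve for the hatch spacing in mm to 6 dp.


h = 137 / (106.3*1314*0.029) = 0.033822 mm


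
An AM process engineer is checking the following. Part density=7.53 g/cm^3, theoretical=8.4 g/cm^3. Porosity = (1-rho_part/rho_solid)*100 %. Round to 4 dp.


Porosity = (1-7.53/8.4)*100 = 10.3571 %


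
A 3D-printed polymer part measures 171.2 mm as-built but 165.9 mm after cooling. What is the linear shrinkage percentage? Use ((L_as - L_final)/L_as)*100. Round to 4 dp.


Shrinkage = ((171.2-165.9)/171.2)*100 = 3.0958 %


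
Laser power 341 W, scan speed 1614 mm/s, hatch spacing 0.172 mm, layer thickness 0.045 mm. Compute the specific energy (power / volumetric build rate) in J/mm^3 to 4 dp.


Build rate = 1614 * 0.172 * 0.045 = 12.49236 mm^3/s
SE = 341 / 12.49236 = 27.2967 J/mm^3


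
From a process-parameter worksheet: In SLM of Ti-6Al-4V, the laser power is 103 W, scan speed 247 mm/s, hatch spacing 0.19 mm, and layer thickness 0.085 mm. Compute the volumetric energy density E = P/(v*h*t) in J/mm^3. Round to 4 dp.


E = 103 / (247*0.19*0.085) = 25.8207 J/mm^3


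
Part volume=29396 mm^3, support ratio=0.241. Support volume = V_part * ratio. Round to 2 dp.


V_support = 29396 * 0.241 = 7084.44 mm^3


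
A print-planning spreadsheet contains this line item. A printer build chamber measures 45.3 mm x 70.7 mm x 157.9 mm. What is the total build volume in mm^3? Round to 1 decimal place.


V = 45.3 * 70.7 * 157.9 = 505707.9 mm^3


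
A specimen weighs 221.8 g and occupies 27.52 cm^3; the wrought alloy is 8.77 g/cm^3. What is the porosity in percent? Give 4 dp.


rho_part = 221.8 / 27.52 = 8.05959302 g/cm^3
Porosity = (1 - 8.05959302/8.77)*100 = 8.1004 %


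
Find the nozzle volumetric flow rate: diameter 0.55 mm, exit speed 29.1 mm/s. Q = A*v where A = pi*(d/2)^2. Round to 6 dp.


A = pi*(0.55/2)^2 = 0.23758294 mm^2
Q = 0.23758294 * 29.1 = 6.913664 mm^3/s


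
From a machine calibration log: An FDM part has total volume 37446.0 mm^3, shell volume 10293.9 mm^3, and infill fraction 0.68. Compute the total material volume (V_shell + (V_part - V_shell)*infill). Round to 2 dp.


V_infill = (37446.0 - 10293.9) * 0.68 = 18463.43
V_total = 10293.9 + 18463.43 = 28757.33 mm^3


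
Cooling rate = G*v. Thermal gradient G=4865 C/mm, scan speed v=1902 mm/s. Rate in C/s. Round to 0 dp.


CR = 4865 * 1902 = 9253230 C/s


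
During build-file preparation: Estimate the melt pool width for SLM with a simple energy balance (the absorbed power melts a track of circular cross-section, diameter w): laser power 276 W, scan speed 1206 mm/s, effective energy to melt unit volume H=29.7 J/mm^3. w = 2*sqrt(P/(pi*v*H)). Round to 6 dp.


w = 2*sqrt(276/(pi*1206*29.7)) = 0.099051 mm


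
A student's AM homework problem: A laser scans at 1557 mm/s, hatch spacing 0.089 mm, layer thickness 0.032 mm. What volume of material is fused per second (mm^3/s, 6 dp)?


Rate = 1557 * 0.089 * 0.032 = 4.434336 mm^3/s


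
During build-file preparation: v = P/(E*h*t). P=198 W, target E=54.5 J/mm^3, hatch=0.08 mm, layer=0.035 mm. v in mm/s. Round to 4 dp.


v = 198 / (54.5*0.08*0.035) = 1297.5098 mm/s


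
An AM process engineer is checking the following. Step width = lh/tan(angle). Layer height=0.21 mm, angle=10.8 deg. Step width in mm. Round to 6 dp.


step = 0.21 / tan(10.8) = 1.100859 mm


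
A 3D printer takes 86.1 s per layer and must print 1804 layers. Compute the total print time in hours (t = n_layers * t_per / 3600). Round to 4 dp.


t = 1804 * 86.1 / 3600 = 43.1457 hrs


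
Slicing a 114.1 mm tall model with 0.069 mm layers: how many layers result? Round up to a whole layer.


Layers = ceil(114.1/0.069) = 1654


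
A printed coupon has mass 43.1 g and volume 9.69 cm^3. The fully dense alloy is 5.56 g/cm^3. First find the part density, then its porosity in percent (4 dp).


rho_part = 43.1 / 9.69 = 4.44788442 g/cm^3
Porosity = (1 - 4.44788442/5.56)*100 = 20.0021 %


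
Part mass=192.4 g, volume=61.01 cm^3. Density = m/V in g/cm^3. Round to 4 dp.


rho = 192.4 / 61.01 = 3.1536 g/cm^3


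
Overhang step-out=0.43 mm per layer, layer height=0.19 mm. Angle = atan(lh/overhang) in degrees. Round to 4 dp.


angle = atan(0.19/0.43) = 23.8387 degrees


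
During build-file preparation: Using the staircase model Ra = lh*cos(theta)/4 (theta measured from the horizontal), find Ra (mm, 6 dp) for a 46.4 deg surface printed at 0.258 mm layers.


Ra = 0.258 * cos(46.4) / 4 = 0.04448 mm


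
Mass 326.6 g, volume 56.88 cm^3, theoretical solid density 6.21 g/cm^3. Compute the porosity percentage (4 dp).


rho_part = 326.6 / 56.88 = 5.7419128 g/cm^3
Porosity = (1 - 5.7419128/6.21)*100 = 7.5376 %


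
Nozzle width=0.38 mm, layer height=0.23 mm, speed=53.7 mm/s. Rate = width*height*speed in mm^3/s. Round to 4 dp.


Rate = 0.38 * 0.23 * 53.7 = 4.6934 mm^3/s


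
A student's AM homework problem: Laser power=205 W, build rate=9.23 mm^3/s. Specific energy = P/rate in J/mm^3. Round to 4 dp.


SE = 205 / 9.23 = 22.2102 J/mm^3


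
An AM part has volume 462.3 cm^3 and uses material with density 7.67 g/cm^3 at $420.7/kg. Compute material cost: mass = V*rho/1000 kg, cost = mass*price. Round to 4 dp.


Mass = 462.3*7.67/1000 = 3.545841 kg
Cost = 3.545841 * 420.7 = 1491.7353 $


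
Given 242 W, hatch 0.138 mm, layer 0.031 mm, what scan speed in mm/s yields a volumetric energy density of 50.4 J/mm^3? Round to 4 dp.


v = 242 / (50.4*0.138*0.031) = 1122.3907 mm/s


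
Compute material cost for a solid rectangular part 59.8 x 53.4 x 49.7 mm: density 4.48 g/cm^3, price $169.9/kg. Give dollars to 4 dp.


V = 59.8 * 53.4 * 49.7 = 158708.004 mm^3 = 158.708004 cm^3
Mass = 158.708004 * 4.48 / 1000 = 0.71101186 kg
Cost = 0.71101186 * 169.9 = 120.8009 $


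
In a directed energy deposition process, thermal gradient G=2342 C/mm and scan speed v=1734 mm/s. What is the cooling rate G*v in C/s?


CR = 2342 * 1734 = 4061028 C/s


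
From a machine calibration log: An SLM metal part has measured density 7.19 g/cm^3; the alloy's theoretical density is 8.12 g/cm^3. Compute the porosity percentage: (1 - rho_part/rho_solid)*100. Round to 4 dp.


Porosity = (1-7.19/8.12)*100 = 11.4532 %


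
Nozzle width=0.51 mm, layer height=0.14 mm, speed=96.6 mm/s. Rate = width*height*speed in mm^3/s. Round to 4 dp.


Rate = 0.51 * 0.14 * 96.6 = 6.8972 mm^3/s


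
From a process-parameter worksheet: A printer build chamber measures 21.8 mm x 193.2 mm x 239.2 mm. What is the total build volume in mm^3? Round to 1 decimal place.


V = 21.8 * 193.2 * 239.2 = 1007453.0 mm^3


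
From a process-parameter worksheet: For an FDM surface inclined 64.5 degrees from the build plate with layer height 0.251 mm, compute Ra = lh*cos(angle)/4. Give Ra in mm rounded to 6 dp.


Ra = 0.251 * cos(64.5) / 4 = 0.027015 mm


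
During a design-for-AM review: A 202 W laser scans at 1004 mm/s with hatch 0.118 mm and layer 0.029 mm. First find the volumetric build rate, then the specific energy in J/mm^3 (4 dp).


Build rate = 1004 * 0.118 * 0.029 = 3.435688 mm^3/s
SE = 202 / 3.435688 = 58.7946 J/mm^3


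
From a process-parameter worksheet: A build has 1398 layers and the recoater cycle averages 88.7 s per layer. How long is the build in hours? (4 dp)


t = 1398 * 88.7 / 3600 = 34.4452 hrs


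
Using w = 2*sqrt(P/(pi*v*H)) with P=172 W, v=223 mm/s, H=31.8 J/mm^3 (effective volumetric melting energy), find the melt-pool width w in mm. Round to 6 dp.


w = 2*sqrt(172/(pi*223*31.8)) = 0.175733 mm


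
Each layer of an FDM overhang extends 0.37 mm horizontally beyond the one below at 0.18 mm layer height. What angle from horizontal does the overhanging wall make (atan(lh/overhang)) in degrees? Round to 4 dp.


angle = atan(0.18/0.37) = 25.9423 degrees


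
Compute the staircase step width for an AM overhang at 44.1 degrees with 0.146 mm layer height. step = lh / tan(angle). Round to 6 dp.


step = 0.146 / tan(44.1) = 0.15066 mm


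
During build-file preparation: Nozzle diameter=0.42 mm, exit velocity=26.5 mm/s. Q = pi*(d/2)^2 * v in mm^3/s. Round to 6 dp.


A = pi*(0.42/2)^2 = 0.13854424 mm^2
Q = 0.13854424 * 26.5 = 3.671422 mm^3/s


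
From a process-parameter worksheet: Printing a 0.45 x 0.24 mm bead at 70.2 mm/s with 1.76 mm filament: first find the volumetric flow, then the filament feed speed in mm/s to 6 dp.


Q = 0.45 * 0.24 * 70.2 = 7.5816 mm^3/s
A_fil = pi*(1.76/2)^2 = 2.43284935 mm^2
v_feed = 7.5816 / 2.43284935 = 3.116346 mm/s


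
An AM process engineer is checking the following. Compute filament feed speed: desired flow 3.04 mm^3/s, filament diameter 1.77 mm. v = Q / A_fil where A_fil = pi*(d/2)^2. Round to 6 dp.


A = pi*(1.77/2)^2 = 2.460574
v = 3.04 / 2.460574 = 1.235484 mm/s


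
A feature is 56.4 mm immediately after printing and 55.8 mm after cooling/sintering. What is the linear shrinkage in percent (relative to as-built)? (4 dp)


Shrinkage = ((56.4-55.8)/56.4)*100 = 1.0638 %


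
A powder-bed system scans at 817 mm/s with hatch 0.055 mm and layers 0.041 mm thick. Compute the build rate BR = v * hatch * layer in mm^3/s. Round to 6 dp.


Rate = 817 * 0.055 * 0.041 = 1.842335 mm^3/s


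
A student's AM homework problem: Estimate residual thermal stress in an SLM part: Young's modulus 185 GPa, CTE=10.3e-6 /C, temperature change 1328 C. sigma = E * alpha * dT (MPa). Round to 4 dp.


sigma = 185*1000 * 10.3e-6 * 1328 = 2530.504 MPa


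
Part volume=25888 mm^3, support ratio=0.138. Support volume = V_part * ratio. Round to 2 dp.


V_support = 25888 * 0.138 = 3572.54 mm^3


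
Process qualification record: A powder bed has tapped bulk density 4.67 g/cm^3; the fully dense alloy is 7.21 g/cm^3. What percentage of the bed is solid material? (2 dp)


Packing = (4.67/7.21)*100 = 64.77 %


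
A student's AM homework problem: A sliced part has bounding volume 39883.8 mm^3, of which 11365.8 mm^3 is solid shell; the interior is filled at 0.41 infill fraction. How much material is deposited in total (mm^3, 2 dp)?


V_infill = (39883.8 - 11365.8) * 0.41 = 11692.38
V_total = 11365.8 + 11692.38 = 23058.18 mm^3


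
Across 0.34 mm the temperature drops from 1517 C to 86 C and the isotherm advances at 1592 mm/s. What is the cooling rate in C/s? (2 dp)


G = (1517-86)/0.34 = 4208.82352941 C/mm
CR = 4208.82352941 * 1592 = 6700447.06 C/s


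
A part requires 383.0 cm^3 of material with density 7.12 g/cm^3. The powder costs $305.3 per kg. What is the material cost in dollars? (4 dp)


Mass = 383.0*7.12/1000 = 2.72696 kg
Cost = 2.72696 * 305.3 = 832.5409 $


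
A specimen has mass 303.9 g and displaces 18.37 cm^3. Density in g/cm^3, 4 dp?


rho = 303.9 / 18.37 = 16.5433 g/cm^3


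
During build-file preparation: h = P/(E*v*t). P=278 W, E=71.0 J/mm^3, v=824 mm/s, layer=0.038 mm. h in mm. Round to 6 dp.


h = 278 / (71.0*824*0.038) = 0.125048 mm


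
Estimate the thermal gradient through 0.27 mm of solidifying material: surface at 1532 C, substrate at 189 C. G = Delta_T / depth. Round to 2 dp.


G = (1532-189)/0.27 = 4974.07 C/mm


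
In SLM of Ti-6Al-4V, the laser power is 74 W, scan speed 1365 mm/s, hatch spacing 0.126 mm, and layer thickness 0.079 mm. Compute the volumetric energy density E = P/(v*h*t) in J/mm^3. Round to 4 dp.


E = 74 / (1365*0.126*0.079) = 5.4463 J/mm^3


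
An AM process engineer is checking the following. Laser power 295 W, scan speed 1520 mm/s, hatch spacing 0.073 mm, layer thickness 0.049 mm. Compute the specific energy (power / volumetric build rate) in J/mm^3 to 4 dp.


Build rate = 1520 * 0.073 * 0.049 = 5.43704 mm^3/s
SE = 295 / 5.43704 = 54.2575 J/mm^3


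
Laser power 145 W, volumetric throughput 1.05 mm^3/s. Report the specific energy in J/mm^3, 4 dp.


SE = 145 / 1.05 = 138.0952 J/mm^3


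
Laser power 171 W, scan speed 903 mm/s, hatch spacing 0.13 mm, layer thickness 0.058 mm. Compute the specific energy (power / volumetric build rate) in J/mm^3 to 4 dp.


Build rate = 903 * 0.13 * 0.058 = 6.80862 mm^3/s
SE = 171 / 6.80862 = 25.1152 J/mm^3


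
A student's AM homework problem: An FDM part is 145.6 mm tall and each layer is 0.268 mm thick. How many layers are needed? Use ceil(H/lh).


Layers = ceil(145.6/0.268) = 544


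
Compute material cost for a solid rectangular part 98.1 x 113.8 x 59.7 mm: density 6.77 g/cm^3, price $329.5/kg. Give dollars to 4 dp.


V = 98.1 * 113.8 * 59.7 = 666477.666 mm^3 = 666.477666 cm^3
Mass = 666.477666 * 6.77 / 1000 = 4.5120538 kg
Cost = 4.5120538 * 329.5 = 1486.7217 $


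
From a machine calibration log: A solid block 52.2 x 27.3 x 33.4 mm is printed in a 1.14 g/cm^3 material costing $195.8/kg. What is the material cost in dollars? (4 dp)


V = 52.2 * 27.3 * 33.4 = 47597.004 mm^3 = 47.597004 cm^3
Mass = 47.597004 * 1.14 / 1000 = 0.05426058 kg
Cost = 0.05426058 * 195.8 = 10.6242 $


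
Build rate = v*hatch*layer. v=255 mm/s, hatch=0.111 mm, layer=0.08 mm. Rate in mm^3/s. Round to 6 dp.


Rate = 255 * 0.111 * 0.08 = 2.2644 mm^3/s


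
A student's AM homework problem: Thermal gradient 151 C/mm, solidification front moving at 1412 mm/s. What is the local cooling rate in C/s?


CR = 151 * 1412 = 213212 C/s


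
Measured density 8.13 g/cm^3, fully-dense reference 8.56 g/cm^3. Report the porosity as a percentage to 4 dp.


Porosity = (1-8.13/8.56)*100 = 5.0234 %


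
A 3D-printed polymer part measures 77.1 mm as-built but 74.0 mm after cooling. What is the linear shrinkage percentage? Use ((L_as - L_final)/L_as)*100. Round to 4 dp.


Shrinkage = ((77.1-74.0)/77.1)*100 = 4.0208 %


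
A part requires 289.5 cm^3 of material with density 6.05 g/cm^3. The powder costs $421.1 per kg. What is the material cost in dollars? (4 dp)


Mass = 289.5*6.05/1000 = 1.751475 kg
Cost = 1.751475 * 421.1 = 737.5461 $


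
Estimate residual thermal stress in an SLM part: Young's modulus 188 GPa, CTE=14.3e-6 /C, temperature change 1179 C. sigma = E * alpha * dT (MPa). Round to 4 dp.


sigma = 188*1000 * 14.3e-6 * 1179 = 3169.6236 MPa


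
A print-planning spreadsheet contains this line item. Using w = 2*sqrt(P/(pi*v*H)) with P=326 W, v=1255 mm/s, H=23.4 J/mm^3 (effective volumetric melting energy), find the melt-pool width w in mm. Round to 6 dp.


w = 2*sqrt(326/(pi*1255*23.4)) = 0.118887 mm


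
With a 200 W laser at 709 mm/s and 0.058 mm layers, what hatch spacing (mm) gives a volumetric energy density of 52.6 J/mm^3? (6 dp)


h = 200 / (52.6*709*0.058) = 0.092463 mm


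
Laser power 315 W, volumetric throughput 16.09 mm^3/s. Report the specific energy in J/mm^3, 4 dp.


SE = 315 / 16.09 = 19.5774 J/mm^3


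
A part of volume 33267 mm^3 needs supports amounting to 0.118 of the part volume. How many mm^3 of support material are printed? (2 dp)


V_support = 33267 * 0.118 = 3925.51 mm^3


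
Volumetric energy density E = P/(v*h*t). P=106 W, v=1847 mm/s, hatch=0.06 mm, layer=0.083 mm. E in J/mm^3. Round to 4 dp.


E = 106 / (1847*0.06*0.083) = 11.5242 J/mm^3


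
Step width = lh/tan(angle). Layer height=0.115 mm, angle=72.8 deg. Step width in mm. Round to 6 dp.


step = 0.115 / tan(72.8) = 0.035598 mm


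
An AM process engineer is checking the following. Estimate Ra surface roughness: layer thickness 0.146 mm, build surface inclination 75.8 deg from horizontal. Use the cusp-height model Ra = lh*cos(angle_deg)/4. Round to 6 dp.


Ra = 0.146 * cos(75.8) / 4 = 0.008954 mm


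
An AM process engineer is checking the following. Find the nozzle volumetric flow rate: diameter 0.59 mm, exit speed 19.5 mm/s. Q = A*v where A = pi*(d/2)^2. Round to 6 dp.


A = pi*(0.59/2)^2 = 0.2733971 mm^2
Q = 0.2733971 * 19.5 = 5.331243 mm^3/s


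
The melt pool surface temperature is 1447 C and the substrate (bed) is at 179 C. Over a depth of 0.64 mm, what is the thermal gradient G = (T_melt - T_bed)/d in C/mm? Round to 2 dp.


G = (1447-179)/0.64 = 1981.25 C/mm


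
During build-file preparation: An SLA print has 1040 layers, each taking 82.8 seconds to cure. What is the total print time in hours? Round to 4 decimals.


t = 1040 * 82.8 / 3600 = 23.92 hrs


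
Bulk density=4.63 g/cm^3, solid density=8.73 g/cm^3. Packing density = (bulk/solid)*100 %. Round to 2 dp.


Packing = (4.63/8.73)*100 = 53.04 %


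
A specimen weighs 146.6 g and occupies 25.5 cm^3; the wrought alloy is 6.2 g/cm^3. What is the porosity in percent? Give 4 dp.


rho_part = 146.6 / 25.5 = 5.74901961 g/cm^3
Porosity = (1 - 5.74901961/6.2)*100 = 7.2739 %


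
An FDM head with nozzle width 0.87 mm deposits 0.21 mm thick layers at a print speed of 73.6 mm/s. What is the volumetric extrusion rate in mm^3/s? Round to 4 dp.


Rate = 0.87 * 0.21 * 73.6 = 13.4467 mm^3/s


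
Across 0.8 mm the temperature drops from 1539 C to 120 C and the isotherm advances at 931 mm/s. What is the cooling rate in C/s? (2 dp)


G = (1539-120)/0.8 = 1773.75 C/mm
CR = 1773.75 * 931 = 1651361.25 C/s


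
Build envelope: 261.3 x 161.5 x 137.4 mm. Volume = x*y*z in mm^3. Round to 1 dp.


V = 261.3 * 161.5 * 137.4 = 5798273.1 mm^3


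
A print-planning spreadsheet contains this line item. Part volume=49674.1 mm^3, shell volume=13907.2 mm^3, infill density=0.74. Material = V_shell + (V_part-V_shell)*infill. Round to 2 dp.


V_infill = (49674.1 - 13907.2) * 0.74 = 26467.51
V_total = 13907.2 + 26467.51 = 40374.71 mm^3


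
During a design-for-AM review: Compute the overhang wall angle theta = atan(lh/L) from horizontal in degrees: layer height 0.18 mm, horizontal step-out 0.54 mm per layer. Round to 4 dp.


angle = atan(0.18/0.54) = 18.4349 degrees


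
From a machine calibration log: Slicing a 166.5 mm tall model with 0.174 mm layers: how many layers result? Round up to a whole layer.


Layers = ceil(166.5/0.174) = 957


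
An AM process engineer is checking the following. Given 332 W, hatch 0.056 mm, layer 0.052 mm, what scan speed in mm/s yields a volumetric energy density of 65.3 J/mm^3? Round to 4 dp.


v = 332 / (65.3*0.056*0.052) = 1745.957 mm/s


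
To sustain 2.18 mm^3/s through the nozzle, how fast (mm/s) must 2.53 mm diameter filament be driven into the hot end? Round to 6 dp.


A = pi*(2.53/2)^2 = 5.027255
v = 2.18 / 5.027255 = 0.433636 mm/s


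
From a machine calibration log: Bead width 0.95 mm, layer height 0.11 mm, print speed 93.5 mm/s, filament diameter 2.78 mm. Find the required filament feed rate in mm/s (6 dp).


Q = 0.95 * 0.11 * 93.5 = 9.77075 mm^3/s
A_fil = pi*(2.78/2)^2 = 6.06987117 mm^2
v_feed = 9.77075 / 6.06987117 = 1.609713 mm/s


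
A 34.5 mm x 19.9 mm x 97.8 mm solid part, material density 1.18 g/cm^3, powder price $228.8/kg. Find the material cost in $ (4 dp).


V = 34.5 * 19.9 * 97.8 = 67144.59 mm^3 = 67.14459 cm^3
Mass = 67.14459 * 1.18 / 1000 = 0.07923062 kg
Cost = 0.07923062 * 228.8 = 18.128 $


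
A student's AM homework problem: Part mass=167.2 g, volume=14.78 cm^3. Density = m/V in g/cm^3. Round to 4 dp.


rho = 167.2 / 14.78 = 11.3126 g/cm^3


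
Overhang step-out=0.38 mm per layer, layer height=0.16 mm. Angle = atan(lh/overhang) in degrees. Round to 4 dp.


angle = atan(0.16/0.38) = 22.8337 degrees


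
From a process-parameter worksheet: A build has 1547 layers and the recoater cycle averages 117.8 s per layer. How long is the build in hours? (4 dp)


t = 1547 * 117.8 / 3600 = 50.6213 hrs


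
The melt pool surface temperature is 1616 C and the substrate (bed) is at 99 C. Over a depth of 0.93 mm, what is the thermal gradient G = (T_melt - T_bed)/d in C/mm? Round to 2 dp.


G = (1616-99)/0.93 = 1631.18 C/mm


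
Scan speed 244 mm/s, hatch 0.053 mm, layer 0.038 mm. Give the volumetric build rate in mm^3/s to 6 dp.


Rate = 244 * 0.053 * 0.038 = 0.491416 mm^3/s


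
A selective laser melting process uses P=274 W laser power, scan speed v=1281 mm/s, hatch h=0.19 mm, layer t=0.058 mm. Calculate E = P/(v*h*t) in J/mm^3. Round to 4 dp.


E = 274 / (1281*0.19*0.058) = 19.4097 J/mm^3


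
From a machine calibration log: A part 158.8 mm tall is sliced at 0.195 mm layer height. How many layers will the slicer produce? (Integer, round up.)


Layers = ceil(158.8/0.195) = 815


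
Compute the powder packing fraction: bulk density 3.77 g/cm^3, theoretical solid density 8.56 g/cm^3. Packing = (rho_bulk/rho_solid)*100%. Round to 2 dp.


Packing = (3.77/8.56)*100 = 44.04 %


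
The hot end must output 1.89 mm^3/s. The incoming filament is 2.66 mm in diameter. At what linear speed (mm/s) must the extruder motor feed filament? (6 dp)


A = pi*(2.66/2)^2 = 5.557163
v = 1.89 / 5.557163 = 0.340102 mm/s


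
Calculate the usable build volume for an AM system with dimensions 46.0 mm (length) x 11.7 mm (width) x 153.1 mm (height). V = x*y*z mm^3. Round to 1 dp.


V = 46.0 * 11.7 * 153.1 = 82398.4 mm^3


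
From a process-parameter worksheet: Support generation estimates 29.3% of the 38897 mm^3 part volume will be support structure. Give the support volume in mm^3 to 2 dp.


V_support = 38897 * 0.293 = 11396.82 mm^3


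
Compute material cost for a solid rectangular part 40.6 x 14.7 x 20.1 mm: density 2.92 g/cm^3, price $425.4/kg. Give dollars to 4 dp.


V = 40.6 * 14.7 * 20.1 = 11996.082 mm^3 = 11.996082 cm^3
Mass = 11.996082 * 2.92 / 1000 = 0.03502856 kg
Cost = 0.03502856 * 425.4 = 14.9011 $


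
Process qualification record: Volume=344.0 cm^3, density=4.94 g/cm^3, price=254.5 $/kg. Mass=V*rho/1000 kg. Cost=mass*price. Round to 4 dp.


Mass = 344.0*4.94/1000 = 1.69936 kg
Cost = 1.69936 * 254.5 = 432.4871 $


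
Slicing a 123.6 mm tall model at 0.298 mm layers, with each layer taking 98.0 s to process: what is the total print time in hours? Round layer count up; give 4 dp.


Layers = ceil(123.6/0.298) = 415
t = 415 * 98.0 / 3600 = 11.2972 hrs


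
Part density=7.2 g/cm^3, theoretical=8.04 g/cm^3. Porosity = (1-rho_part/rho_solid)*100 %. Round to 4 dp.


Porosity = (1-7.2/8.04)*100 = 10.4478 %


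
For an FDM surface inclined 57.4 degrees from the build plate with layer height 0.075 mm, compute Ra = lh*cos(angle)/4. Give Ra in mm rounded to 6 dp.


Ra = 0.075 * cos(57.4) / 4 = 0.010102 mm


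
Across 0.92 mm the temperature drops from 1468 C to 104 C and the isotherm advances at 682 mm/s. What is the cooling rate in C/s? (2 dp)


G = (1468-104)/0.92 = 1482.60869565 C/mm
CR = 1482.60869565 * 682 = 1011139.13 C/s


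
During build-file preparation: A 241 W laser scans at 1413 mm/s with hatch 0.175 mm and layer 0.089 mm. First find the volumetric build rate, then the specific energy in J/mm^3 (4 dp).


Build rate = 1413 * 0.175 * 0.089 = 22.007475 mm^3/s
SE = 241 / 22.007475 = 10.9508 J/mm^3


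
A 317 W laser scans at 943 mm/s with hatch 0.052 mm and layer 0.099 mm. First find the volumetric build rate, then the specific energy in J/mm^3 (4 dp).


Build rate = 943 * 0.052 * 0.099 = 4.854564 mm^3/s
SE = 317 / 4.854564 = 65.2994 J/mm^3


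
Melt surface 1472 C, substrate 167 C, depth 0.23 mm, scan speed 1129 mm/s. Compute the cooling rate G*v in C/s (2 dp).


G = (1472-167)/0.23 = 5673.91304348 C/mm
CR = 5673.91304348 * 1129 = 6405847.83 C/s


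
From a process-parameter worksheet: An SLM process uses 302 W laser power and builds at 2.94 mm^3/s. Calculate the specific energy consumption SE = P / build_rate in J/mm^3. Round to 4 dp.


SE = 302 / 2.94 = 102.7211 J/mm^3


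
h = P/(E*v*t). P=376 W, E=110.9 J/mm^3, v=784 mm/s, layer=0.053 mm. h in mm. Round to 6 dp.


h = 376 / (110.9*784*0.053) = 0.081595 mm


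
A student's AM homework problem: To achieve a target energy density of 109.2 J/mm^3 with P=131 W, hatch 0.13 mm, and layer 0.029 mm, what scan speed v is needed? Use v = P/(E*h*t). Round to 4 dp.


v = 131 / (109.2*0.13*0.029) = 318.2052 mm/s


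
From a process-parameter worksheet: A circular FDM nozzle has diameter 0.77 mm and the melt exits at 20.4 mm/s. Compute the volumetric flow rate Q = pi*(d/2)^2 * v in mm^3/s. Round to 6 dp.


A = pi*(0.77/2)^2 = 0.46566257 mm^2
Q = 0.46566257 * 20.4 = 9.499516 mm^3/s


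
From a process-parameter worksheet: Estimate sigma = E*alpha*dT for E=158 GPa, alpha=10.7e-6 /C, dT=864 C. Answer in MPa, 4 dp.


sigma = 158*1000 * 10.7e-6 * 864 = 1460.6784 MPa


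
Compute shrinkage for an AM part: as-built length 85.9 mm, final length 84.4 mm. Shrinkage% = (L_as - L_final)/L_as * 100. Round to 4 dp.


Shrinkage = ((85.9-84.4)/85.9)*100 = 1.7462 %


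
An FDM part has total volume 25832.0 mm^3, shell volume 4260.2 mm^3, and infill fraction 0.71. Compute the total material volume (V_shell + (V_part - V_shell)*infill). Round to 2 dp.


V_infill = (25832.0 - 4260.2) * 0.71 = 15315.98
V_total = 4260.2 + 15315.98 = 19576.18 mm^3
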